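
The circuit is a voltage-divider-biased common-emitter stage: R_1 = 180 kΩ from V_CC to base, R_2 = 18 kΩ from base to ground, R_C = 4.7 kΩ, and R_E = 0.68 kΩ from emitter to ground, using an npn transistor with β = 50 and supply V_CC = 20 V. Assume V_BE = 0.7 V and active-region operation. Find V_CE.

Thevenize the base divider: V_Th = V_CC·R_2/(R_1+R_2) = 20×18/198 = 1.82 V, R_Th = R_1‖R_2 = 16.4 kΩ.
Base-emitter loop: V_Th = I_B·R_Th + V_BE + (β+1)I_B·R_E, so I_B = (1.82 − 0.7) / (16.4 + 51×0.68) = 0.0219 mA.
I_C = β·I_B = 50×0.0219 = 1.1 mA, and I_E = (β+1)I_B = 1.12 mA.
V_CE = V_CC − I_C·R_C − I_E·R_E = 20 − 1.1×4.7 − 1.12×0.68 = 14.1 V.
V_CE = 14.1 V > 0.2 V confirms active-region operation.

V_CE ≈ 14 V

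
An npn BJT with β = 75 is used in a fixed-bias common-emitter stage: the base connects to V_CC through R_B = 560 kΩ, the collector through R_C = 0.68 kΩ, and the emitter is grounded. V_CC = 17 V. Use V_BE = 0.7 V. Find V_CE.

V_CE ≈ 16 V

Base loop: V_CC = I_B·R_B + V_BE, so I_B = (17 − 0.7)/560 kΩ = 0.0291 mA.
In the active region I_C = β·I_B = 75 × 0.0291 = 2.18 mA.
Collector loop: V_CE = V_CC − I_C·R_C = 17 − 2.18×0.68 = 15.5 V.
Since V_CE = 15.5 V > V_CE(sat) ≈ 0.2 V, the transistor is in the active region as assumed.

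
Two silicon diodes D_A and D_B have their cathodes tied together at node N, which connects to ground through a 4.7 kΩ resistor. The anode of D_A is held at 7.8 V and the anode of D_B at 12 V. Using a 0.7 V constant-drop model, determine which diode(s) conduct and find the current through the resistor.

Only D_B conducts; I_R ≈ 2.4 mA

Assume both conduct. Then node N would need to be at both 7.8−0.7 = 7.1 V and 12−0.7 = 11.3 V, which is impossible.
Assume only D_B conducts: V_N = 12 − 0.7 = 11.3 V, so I_R = 11.3/4.7 = 2.4 mA.
Check D_A: its anode-to-cathode voltage is 7.8 − 11.3 = -3.5 V < 0.7 V, so it is off. The assumption is consistent.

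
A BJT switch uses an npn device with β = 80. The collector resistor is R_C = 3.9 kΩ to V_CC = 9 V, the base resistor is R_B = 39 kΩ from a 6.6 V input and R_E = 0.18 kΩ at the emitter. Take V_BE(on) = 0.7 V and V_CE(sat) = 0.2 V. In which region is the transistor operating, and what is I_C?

saturation; I_C ≈ 2.2 mA

Assume active: I_B = (6.6 − 0.7)/(39 + 81×0.18) = 0.11 mA, I_C = β·I_B = 8.81 mA.
Then V_CE = 9 − 8.81×3.9 − 8.92×0.18 = -27 V < 0.2 V — the active assumption fails.
Re-solve with V_CE = 0.2 V. KCL at the emitter: V_E/R_E = (V_BB−0.7−V_E)/R_B + (V_CC−0.2−V_E)/R_C, giving V_E = 0.412 V.
I_C = (V_CC − 0.2 − V_E)/R_C = (8.8 − 0.412)/3.9 = 2.15 mA.
Check: I_B = (5.9 − 0.412)/39 = 0.141 mA, and β·I_B = 11.3 mA > I_C, confirming saturation.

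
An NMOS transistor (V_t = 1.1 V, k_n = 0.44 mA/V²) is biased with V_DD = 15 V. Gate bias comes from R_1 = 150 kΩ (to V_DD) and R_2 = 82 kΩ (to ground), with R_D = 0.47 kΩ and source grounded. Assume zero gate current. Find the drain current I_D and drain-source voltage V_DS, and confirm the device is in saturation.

I_D ≈ 3.9 mA, V_DS ≈ 13 V

V_G = V_DD·R_2/(R_1+R_2) = 15×82/232 = 5.3 V. With the source grounded, V_GS = V_G = 5.3 V.
Assume saturation: I_D = (k_n/2)(V_GS − V_t)² = (0.44/2)×(5.3 − 1.1)² = 0.22×4.2² = 3.88 mA.
V_DS = V_DD − I_D·R_D = 15 − 3.88×0.47 = 13.2 V.
Saturation requires V_DS ≥ V_GS − V_t = 4.2 V; 13.2 ≥ 4.2 ✓.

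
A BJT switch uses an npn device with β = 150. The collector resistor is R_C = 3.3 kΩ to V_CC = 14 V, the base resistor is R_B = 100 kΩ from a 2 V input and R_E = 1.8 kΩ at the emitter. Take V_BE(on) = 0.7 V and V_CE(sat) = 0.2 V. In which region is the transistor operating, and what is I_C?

Assume active. Base-emitter loop: I_B = (V_BB − V_BE)/(R_B + (β+1)R_E) = (2 − 0.7)/(100 + 151×1.8) = 0.0035 mA.
I_C = β·I_B = 150×0.0035 = 0.524 mA.
V_CE = V_CC − I_C·R_C − I_E·R_E = 14 − 0.524×3.3 − 0.528×1.8 = 11.3 V > V_CE(sat), so the active-region assumption holds.

active; I_C ≈ 0.52 mA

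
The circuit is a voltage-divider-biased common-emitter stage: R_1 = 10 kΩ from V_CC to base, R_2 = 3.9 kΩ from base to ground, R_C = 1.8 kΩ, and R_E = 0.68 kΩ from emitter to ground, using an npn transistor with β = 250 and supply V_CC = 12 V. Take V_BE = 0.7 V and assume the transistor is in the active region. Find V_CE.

V_CE ≈ 2.5 V

Thevenize the base divider: V_Th = V_CC·R_2/(R_1+R_2) = 12×3.9/13.9 = 3.37 V, R_Th = R_1‖R_2 = 2.81 kΩ.
Base-emitter loop: V_Th = I_B·R_Th + V_BE + (β+1)I_B·R_E, so I_B = (3.37 − 0.7) / (2.81 + 251×0.68) = 0.0154 mA.
I_C = β·I_B = 250×0.0154 = 3.84 mA, and I_E = (β+1)I_B = 3.86 mA.
V_CE = V_CC − I_C·R_C − I_E·R_E = 12 − 3.84×1.8 − 3.86×0.68 = 2.46 V.
V_CE = 2.46 V > 0.2 V confirms active-region operation.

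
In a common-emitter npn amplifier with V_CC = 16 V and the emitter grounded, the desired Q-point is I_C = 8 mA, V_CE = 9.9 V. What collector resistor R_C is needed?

Collector loop: V_CC = I_C·R_C + V_CE.
R_C = (V_CC − V_CE)/I_C = (16 − 9.9)/8 = 0.762 kΩ.

R_C ≈ 0.76 kΩ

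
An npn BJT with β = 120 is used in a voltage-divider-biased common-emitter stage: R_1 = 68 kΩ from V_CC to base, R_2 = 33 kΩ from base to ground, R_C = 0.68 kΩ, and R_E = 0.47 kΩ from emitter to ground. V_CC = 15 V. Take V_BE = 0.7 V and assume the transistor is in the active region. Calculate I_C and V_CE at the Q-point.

Thevenize the base divider: V_Th = V_CC·R_2/(R_1+R_2) = 15×33/101 = 4.9 V, R_Th = R_1‖R_2 = 22.2 kΩ.
Base-emitter loop: V_Th = I_B·R_Th + V_BE + (β+1)I_B·R_E, so I_B = (4.9 − 0.7) / (22.2 + 121×0.47) = 0.0531 mA.
I_C = β·I_B = 120×0.0531 = 6.37 mA, and I_E = (β+1)I_B = 6.43 mA.
V_CE = V_CC − I_C·R_C − I_E·R_E = 15 − 6.37×0.68 − 6.43×0.47 = 7.64 V.
V_CE = 7.64 V > 0.2 V confirms active-region operation.

I_C ≈ 6.4 mA, V_CE ≈ 7.6 V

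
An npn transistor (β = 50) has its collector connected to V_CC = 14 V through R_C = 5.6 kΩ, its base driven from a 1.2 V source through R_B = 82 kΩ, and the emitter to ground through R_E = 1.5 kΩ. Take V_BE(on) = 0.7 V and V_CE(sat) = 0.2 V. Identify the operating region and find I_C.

Assume active. Base-emitter loop: I_B = (V_BB − V_BE)/(R_B + (β+1)R_E) = (1.2 − 0.7)/(82 + 51×1.5) = 0.00315 mA.
I_C = β·I_B = 50×0.00315 = 0.158 mA.
V_CE = V_CC − I_C·R_C − I_E·R_E = 14 − 0.158×5.6 − 0.161×1.5 = 12.9 V > V_CE(sat), so the active-region assumption holds.

active; I_C ≈ 0.16 mA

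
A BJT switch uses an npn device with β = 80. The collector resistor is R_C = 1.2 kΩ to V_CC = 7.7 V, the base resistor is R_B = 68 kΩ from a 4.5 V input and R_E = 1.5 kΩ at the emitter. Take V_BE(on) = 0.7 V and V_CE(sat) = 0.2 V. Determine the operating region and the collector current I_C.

active; I_C ≈ 1.6 mA

Assume active. Base-emitter loop: I_B = (V_BB − V_BE)/(R_B + (β+1)R_E) = (4.5 − 0.7)/(68 + 81×1.5) = 0.0201 mA.
I_C = β·I_B = 80×0.0201 = 1.6 mA.
V_CE = V_CC − I_C·R_C − I_E·R_E = 7.7 − 1.6×1.2 − 1.62×1.5 = 3.34 V > V_CE(sat), so the active-region assumption holds.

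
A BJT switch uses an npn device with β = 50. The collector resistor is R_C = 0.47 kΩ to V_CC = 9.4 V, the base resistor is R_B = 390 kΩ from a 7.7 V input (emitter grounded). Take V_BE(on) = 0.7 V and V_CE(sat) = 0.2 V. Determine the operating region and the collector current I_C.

active; I_C ≈ 0.9 mA

Assume active. Base-emitter loop: I_B = (V_BB − V_BE)/R_B = (7.7 − 0.7)/390 = 0.0179 mA.
I_C = β·I_B = 50×0.0179 = 0.897 mA.
V_CE = V_CC − I_C·R_C = 9.4 − 0.897×0.47 = 8.98 V > V_CE(sat), so the active-region assumption holds.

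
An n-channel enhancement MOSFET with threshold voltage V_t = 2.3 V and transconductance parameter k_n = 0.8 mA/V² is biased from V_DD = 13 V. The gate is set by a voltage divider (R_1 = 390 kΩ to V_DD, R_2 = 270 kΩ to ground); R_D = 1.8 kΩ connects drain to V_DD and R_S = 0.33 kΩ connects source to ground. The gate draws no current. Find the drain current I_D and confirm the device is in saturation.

I_D ≈ 2.1 mA

V_G = V_DD·R_2/(R_1+R_2) = 13×270/660 = 5.32 V.
Assume saturation: I_D = (k_n/2)(V_GS − V_t)² with V_GS = V_G − I_D·R_S = 5.32 − 0.33·I_D.
Substituting gives 0.0436·I_D² − 1.8·I_D + 3.64 = 0, with roots I_D = 2.14 or 39.1 mA.
The root I_D = 39.1 mA gives V_GS = -7.59 V ≤ V_t, so take I_D = 2.14 mA.
Then V_GS = 4.61 V and V_DS = V_DD − I_D(R_D+R_S) = 13 − 2.14×2.13 = 8.44 V.
Saturation requires V_DS ≥ V_GS − V_t = 2.31 V; 8.44 ≥ 2.31 ✓.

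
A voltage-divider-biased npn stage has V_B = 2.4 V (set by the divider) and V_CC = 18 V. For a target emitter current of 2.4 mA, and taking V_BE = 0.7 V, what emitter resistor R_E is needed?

V_E = V_B − V_BE = 2.4 − 0.7 = 1.7 V.
R_E = V_E / I_E = 1.7 / 2.4 = 0.708 kΩ.

R_E ≈ 0.71 kΩ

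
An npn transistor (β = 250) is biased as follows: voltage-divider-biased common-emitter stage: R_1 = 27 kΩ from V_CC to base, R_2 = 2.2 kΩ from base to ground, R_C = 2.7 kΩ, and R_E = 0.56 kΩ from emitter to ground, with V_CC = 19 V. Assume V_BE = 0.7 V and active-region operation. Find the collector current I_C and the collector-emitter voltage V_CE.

I_C ≈ 1.3 mA, V_CE ≈ 15 V

Thevenize the base divider: V_Th = V_CC·R_2/(R_1+R_2) = 19×2.2/29.2 = 1.43 V, R_Th = R_1‖R_2 = 2.03 kΩ.
Base-emitter loop: V_Th = I_B·R_Th + V_BE + (β+1)I_B·R_E, so I_B = (1.43 − 0.7) / (2.03 + 251×0.56) = 0.00513 mA.
I_C = β·I_B = 250×0.00513 = 1.28 mA, and I_E = (β+1)I_B = 1.29 mA.
V_CE = V_CC − I_C·R_C − I_E·R_E = 19 − 1.28×2.7 − 1.29×0.56 = 14.8 V.
V_CE = 14.8 V > 0.2 V confirms active-region operation.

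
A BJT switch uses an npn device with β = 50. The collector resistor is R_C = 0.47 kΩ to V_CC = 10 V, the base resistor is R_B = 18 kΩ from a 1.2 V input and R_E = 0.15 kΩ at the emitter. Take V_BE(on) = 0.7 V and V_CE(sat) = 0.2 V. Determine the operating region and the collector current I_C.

Assume active. Base-emitter loop: I_B = (V_BB − V_BE)/(R_B + (β+1)R_E) = (1.2 − 0.7)/(18 + 51×0.15) = 0.0195 mA.
I_C = β·I_B = 50×0.0195 = 0.975 mA.
V_CE = V_CC − I_C·R_C − I_E·R_E = 10 − 0.975×0.47 − 0.994×0.15 = 9.39 V > V_CE(sat), so the active-region assumption holds.

active; I_C ≈ 0.97 mA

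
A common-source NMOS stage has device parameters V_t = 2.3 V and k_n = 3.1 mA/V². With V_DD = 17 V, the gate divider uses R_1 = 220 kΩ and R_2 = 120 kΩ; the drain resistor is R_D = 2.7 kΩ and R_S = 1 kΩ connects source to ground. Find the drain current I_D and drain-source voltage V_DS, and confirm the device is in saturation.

I_D ≈ 2.4 mA, V_DS ≈ 8 V

V_G = V_DD·R_2/(R_1+R_2) = 17×120/340 = 6 V.
Assume saturation: I_D = (k_n/2)(V_GS − V_t)² with V_GS = V_G − I_D·R_S = 6 − 1·I_D.
Substituting gives 1.55·I_D² − 12.5·I_D + 21.2 = 0, with roots I_D = 2.44 or 5.6 mA.
The root I_D = 5.6 mA gives V_GS = 0.399 V ≤ V_t, so take I_D = 2.44 mA.
Then V_GS = 3.56 V and V_DS = V_DD − I_D(R_D+R_S) = 17 − 2.44×3.7 = 7.96 V.
Saturation requires V_DS ≥ V_GS − V_t = 1.26 V; 7.96 ≥ 1.26 ✓.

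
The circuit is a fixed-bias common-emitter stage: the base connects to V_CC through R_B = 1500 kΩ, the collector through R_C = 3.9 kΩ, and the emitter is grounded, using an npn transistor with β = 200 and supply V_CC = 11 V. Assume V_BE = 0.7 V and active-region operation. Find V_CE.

Base loop: V_CC = I_B·R_B + V_BE, so I_B = (11 − 0.7)/1500 kΩ = 0.00687 mA.
In the active region I_C = β·I_B = 200 × 0.00687 = 1.37 mA.
Collector loop: V_CE = V_CC − I_C·R_C = 11 − 1.37×3.9 = 5.64 V.
Since V_CE = 5.64 V > V_CE(sat) ≈ 0.2 V, the transistor is in the active region as assumed.

V_CE ≈ 5.6 V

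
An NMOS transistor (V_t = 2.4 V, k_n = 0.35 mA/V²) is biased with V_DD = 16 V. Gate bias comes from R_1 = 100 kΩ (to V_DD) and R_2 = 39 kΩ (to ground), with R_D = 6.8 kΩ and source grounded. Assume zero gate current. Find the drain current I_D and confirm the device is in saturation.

I_D ≈ 0.76 mA

V_G = V_DD·R_2/(R_1+R_2) = 16×39/139 = 4.49 V. With the source grounded, V_GS = V_G = 4.49 V.
Assume saturation: I_D = (k_n/2)(V_GS − V_t)² = (0.35/2)×(4.49 − 2.4)² = 0.175×2.09² = 0.764 mA.
V_DS = V_DD − I_D·R_D = 16 − 0.764×6.8 = 10.8 V.
Saturation requires V_DS ≥ V_GS − V_t = 2.09 V; 10.8 ≥ 2.09 ✓.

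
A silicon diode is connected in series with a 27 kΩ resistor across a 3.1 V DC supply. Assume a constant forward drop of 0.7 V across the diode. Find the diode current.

I ≈ 0.089 mA

KVL around the loop: 3.1 = V_D + I·R = 0.7 + I × 27 kΩ.
So I = (3.1 − 0.7) / 27 kΩ = 2.4 / 27 = 0.0889 mA.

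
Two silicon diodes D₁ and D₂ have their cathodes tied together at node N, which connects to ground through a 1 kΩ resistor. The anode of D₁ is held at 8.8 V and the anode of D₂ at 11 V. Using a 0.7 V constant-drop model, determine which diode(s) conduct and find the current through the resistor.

Assume both conduct. Then node N would need to be at both 8.8−0.7 = 8.1 V and 11−0.7 = 10.3 V, which is impossible.
Assume only D₂ conducts: V_N = 11 − 0.7 = 10.3 V, so I_R = 10.3/1 = 10.3 mA.
Check D₁: its anode-to-cathode voltage is 8.8 − 10.3 = -1.5 V < 0.7 V, so it is off. The assumption is consistent.

Only D₂ conducts; I_R ≈ 10 mA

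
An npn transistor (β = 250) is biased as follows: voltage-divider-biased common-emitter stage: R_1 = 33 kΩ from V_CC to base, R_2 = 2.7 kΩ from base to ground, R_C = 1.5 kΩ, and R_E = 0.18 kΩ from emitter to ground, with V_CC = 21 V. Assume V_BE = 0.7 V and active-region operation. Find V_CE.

V_CE ≈ 13 V

Thevenize the base divider: V_Th = V_CC·R_2/(R_1+R_2) = 21×2.7/35.7 = 1.59 V, R_Th = R_1‖R_2 = 2.5 kΩ.
Base-emitter loop: V_Th = I_B·R_Th + V_BE + (β+1)I_B·R_E, so I_B = (1.59 − 0.7) / (2.5 + 251×0.18) = 0.0186 mA.
I_C = β·I_B = 250×0.0186 = 4.66 mA, and I_E = (β+1)I_B = 4.68 mA.
V_CE = V_CC − I_C·R_C − I_E·R_E = 21 − 4.66×1.5 − 4.68×0.18 = 13.2 V.
V_CE = 13.2 V > 0.2 V confirms active-region operation.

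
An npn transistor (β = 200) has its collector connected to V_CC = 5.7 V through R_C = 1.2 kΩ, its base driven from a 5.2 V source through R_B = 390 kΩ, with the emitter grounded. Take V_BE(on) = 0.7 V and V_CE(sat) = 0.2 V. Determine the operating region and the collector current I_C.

Assume active. Base-emitter loop: I_B = (V_BB − V_BE)/R_B = (5.2 − 0.7)/390 = 0.0115 mA.
I_C = β·I_B = 200×0.0115 = 2.31 mA.
V_CE = V_CC − I_C·R_C = 5.7 − 2.31×1.2 = 2.93 V > V_CE(sat), so the active-region assumption holds.

active; I_C ≈ 2.3 mA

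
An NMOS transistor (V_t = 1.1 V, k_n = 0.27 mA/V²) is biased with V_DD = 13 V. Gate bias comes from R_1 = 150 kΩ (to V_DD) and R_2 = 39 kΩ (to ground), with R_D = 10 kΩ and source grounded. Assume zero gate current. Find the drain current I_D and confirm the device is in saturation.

I_D ≈ 0.34 mA

V_G = V_DD·R_2/(R_1+R_2) = 13×39/189 = 2.68 V. With the source grounded, V_GS = V_G = 2.68 V.
Assume saturation: I_D = (k_n/2)(V_GS − V_t)² = (0.27/2)×(2.68 − 1.1)² = 0.135×1.58² = 0.338 mA.
V_DS = V_DD − I_D·R_D = 13 − 0.338×10 = 9.62 V.
Saturation requires V_DS ≥ V_GS − V_t = 1.58 V; 9.62 ≥ 1.58 ✓.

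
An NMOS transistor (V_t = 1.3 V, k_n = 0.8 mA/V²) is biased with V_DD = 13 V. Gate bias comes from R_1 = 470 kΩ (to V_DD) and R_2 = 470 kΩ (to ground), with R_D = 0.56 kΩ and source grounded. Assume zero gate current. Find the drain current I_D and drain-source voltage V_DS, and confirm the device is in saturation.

I_D ≈ 11 mA, V_DS ≈ 6.9 V

V_G = V_DD·R_2/(R_1+R_2) = 13×470/940 = 6.5 V. With the source grounded, V_GS = V_G = 6.5 V.
Assume saturation: I_D = (k_n/2)(V_GS − V_t)² = (0.8/2)×(6.5 − 1.3)² = 0.4×5.2² = 10.8 mA.
V_DS = V_DD − I_D·R_D = 13 − 10.8×0.56 = 6.94 V.
Saturation requires V_DS ≥ V_GS − V_t = 5.2 V; 6.94 ≥ 5.2 ✓.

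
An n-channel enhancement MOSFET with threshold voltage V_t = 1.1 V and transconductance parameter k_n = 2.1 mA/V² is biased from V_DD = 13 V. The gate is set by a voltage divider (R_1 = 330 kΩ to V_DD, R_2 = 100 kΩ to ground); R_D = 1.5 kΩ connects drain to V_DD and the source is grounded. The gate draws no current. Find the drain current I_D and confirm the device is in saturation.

I_D ≈ 3.9 mA

V_G = V_DD·R_2/(R_1+R_2) = 13×100/430 = 3.02 V. With the source grounded, V_GS = V_G = 3.02 V.
Assume saturation: I_D = (k_n/2)(V_GS − V_t)² = (2.1/2)×(3.02 − 1.1)² = 1.05×1.92² = 3.88 mA.
V_DS = V_DD − I_D·R_D = 13 − 3.88×1.5 = 7.17 V.
Saturation requires V_DS ≥ V_GS − V_t = 1.92 V; 7.17 ≥ 1.92 ✓.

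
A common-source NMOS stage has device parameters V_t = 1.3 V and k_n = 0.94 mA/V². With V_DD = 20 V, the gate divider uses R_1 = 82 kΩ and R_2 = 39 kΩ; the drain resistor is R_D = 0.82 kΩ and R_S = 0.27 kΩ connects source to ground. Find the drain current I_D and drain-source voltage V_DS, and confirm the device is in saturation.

V_G = V_DD·R_2/(R_1+R_2) = 20×39/121 = 6.45 V.
Assume saturation: I_D = (k_n/2)(V_GS − V_t)² with V_GS = V_G − I_D·R_S = 6.45 − 0.27·I_D.
Substituting gives 0.0343·I_D² − 2.31·I_D + 12.4 = 0, with roots I_D = 5.92 or 61.4 mA.
The root I_D = 61.4 mA gives V_GS = -10.1 V ≤ V_t, so take I_D = 5.92 mA.
Then V_GS = 4.85 V and V_DS = V_DD − I_D(R_D+R_S) = 20 − 5.92×1.09 = 13.5 V.
Saturation requires V_DS ≥ V_GS − V_t = 3.55 V; 13.5 ≥ 3.55 ✓.

I_D ≈ 5.9 mA, V_DS ≈ 14 V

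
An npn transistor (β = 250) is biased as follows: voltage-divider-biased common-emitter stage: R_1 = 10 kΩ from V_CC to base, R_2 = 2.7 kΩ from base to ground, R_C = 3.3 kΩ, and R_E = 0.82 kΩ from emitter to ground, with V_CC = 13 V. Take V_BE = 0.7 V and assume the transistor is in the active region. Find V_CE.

V_CE ≈ 2.8 V

Thevenize the base divider: V_Th = V_CC·R_2/(R_1+R_2) = 13×2.7/12.7 = 2.76 V, R_Th = R_1‖R_2 = 2.13 kΩ.
Base-emitter loop: V_Th = I_B·R_Th + V_BE + (β+1)I_B·R_E, so I_B = (2.76 − 0.7) / (2.13 + 251×0.82) = 0.00992 mA.
I_C = β·I_B = 250×0.00992 = 2.48 mA, and I_E = (β+1)I_B = 2.49 mA.
V_CE = V_CC − I_C·R_C − I_E·R_E = 13 − 2.48×3.3 − 2.49×0.82 = 2.77 V.
V_CE = 2.77 V > 0.2 V confirms active-region operation.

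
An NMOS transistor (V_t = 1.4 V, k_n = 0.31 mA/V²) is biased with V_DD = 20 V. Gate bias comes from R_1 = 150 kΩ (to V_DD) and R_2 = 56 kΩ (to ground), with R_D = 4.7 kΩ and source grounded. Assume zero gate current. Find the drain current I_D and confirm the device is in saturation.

V_G = V_DD·R_2/(R_1+R_2) = 20×56/206 = 5.44 V. With the source grounded, V_GS = V_G = 5.44 V.
Assume saturation: I_D = (k_n/2)(V_GS − V_t)² = (0.31/2)×(5.44 − 1.4)² = 0.155×4.04² = 2.53 mA.
V_DS = V_DD − I_D·R_D = 20 − 2.53×4.7 = 8.13 V.
Saturation requires V_DS ≥ V_GS − V_t = 4.04 V; 8.13 ≥ 4.04 ✓.

I_D ≈ 2.5 mA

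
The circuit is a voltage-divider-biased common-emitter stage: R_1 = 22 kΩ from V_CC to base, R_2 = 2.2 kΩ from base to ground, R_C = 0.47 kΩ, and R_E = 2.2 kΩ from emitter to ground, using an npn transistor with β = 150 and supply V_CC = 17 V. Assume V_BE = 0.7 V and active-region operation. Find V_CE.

V_CE ≈ 16 V

Thevenize the base divider: V_Th = V_CC·R_2/(R_1+R_2) = 17×2.2/24.2 = 1.55 V, R_Th = R_1‖R_2 = 2 kΩ.
Base-emitter loop: V_Th = I_B·R_Th + V_BE + (β+1)I_B·R_E, so I_B = (1.55 − 0.7) / (2 + 151×2.2) = 0.00253 mA.
I_C = β·I_B = 150×0.00253 = 0.379 mA, and I_E = (β+1)I_B = 0.382 mA.
V_CE = V_CC − I_C·R_C − I_E·R_E = 17 − 0.379×0.47 − 0.382×2.2 = 16 V.
V_CE = 16 V > 0.2 V confirms active-region operation.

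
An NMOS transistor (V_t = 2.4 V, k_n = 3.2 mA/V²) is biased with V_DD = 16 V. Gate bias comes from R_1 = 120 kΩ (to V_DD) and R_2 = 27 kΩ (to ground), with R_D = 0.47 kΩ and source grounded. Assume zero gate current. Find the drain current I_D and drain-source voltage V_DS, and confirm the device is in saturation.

V_G = V_DD·R_2/(R_1+R_2) = 16×27/147 = 2.94 V. With the source grounded, V_GS = V_G = 2.94 V.
Assume saturation: I_D = (k_n/2)(V_GS − V_t)² = (3.2/2)×(2.94 − 2.4)² = 1.6×0.539² = 0.464 mA.
V_DS = V_DD − I_D·R_D = 16 − 0.464×0.47 = 15.8 V.
Saturation requires V_DS ≥ V_GS − V_t = 0.539 V; 15.8 ≥ 0.539 ✓.

I_D ≈ 0.46 mA, V_DS ≈ 16 V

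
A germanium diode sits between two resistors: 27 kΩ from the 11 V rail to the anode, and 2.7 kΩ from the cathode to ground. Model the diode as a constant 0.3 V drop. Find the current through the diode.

I ≈ 0.36 mA

The two resistors are in series with the diode, so KVL gives 11 = I·27 + 0.3 + I·2.7.
I = (11 − 0.3) / (27 + 2.7) kΩ = 10.7 / 29.7 = 0.36 mA.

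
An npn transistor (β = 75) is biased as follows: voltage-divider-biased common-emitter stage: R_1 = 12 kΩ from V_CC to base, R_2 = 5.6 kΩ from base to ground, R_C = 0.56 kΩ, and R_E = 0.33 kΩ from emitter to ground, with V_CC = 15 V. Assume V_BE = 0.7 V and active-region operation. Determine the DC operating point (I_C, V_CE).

I_C ≈ 11 mA, V_CE ≈ 5.5 V

Thevenize the base divider: V_Th = V_CC·R_2/(R_1+R_2) = 15×5.6/17.6 = 4.77 V, R_Th = R_1‖R_2 = 3.82 kΩ.
Base-emitter loop: V_Th = I_B·R_Th + V_BE + (β+1)I_B·R_E, so I_B = (4.77 − 0.7) / (3.82 + 76×0.33) = 0.141 mA.
I_C = β·I_B = 75×0.141 = 10.6 mA, and I_E = (β+1)I_B = 10.7 mA.
V_CE = V_CC − I_C·R_C − I_E·R_E = 15 − 10.6×0.56 − 10.7×0.33 = 5.55 V.
V_CE = 5.55 V > 0.2 V confirms active-region operation.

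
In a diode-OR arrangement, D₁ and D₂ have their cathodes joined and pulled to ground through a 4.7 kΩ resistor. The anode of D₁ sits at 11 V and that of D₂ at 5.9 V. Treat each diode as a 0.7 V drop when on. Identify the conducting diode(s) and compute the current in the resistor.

Assume both conduct. Then node N would need to be at both 11−0.7 = 10.3 V and 5.9−0.7 = 5.2 V, which is impossible.
Assume only D₁ conducts: V_N = 11 − 0.7 = 10.3 V, so I_R = 10.3/4.7 = 2.19 mA.
Check D₂: its anode-to-cathode voltage is 5.9 − 10.3 = -4.4 V < 0.7 V, so it is off. The assumption is consistent.

Only D₁ conducts; I_R ≈ 2.2 mA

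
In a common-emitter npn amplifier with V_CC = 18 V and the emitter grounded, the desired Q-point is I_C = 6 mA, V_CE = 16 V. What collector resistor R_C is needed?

R_C ≈ 0.33 kΩ

Collector loop: V_CC = I_C·R_C + V_CE.
R_C = (V_CC − V_CE)/I_C = (18 − 16)/6 = 0.333 kΩ.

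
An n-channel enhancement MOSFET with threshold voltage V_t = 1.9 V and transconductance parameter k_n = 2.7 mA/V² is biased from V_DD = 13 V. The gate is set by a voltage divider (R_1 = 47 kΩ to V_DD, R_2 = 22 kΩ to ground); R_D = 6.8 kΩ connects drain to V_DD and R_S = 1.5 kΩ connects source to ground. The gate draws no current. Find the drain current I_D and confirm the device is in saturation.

V_G = V_DD·R_2/(R_1+R_2) = 13×22/69 = 4.14 V.
Assume saturation: I_D = (k_n/2)(V_GS − V_t)² with V_GS = V_G − I_D·R_S = 4.14 − 1.5·I_D.
Substituting gives 3.04·I_D² − 10.1·I_D + 6.8 = 0, with roots I_D = 0.94 or 2.38 mA.
The root I_D = 2.38 mA gives V_GS = 0.572 V ≤ V_t, so take I_D = 0.94 mA.
Then V_GS = 2.73 V and V_DS = V_DD − I_D(R_D+R_S) = 13 − 0.94×8.3 = 5.2 V.
Saturation requires V_DS ≥ V_GS − V_t = 0.835 V; 5.2 ≥ 0.835 ✓.

I_D ≈ 0.94 mA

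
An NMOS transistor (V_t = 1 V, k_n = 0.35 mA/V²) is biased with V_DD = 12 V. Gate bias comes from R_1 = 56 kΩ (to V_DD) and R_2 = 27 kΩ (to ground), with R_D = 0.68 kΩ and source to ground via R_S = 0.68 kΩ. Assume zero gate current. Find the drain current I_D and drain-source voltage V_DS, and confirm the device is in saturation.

I_D ≈ 0.91 mA, V_DS ≈ 11 V

V_G = V_DD·R_2/(R_1+R_2) = 12×27/83 = 3.9 V.
Assume saturation: I_D = (k_n/2)(V_GS − V_t)² with V_GS = V_G − I_D·R_S = 3.9 − 0.68·I_D.
Substituting gives 0.0809·I_D² − 1.69·I_D + 1.48 = 0, with roots I_D = 0.912 or 20 mA.
The root I_D = 20 mA gives V_GS = -9.69 V ≤ V_t, so take I_D = 0.912 mA.
Then V_GS = 3.28 V and V_DS = V_DD − I_D(R_D+R_S) = 12 − 0.912×1.36 = 10.8 V.
Saturation requires V_DS ≥ V_GS − V_t = 2.28 V; 10.8 ≥ 2.28 ✓.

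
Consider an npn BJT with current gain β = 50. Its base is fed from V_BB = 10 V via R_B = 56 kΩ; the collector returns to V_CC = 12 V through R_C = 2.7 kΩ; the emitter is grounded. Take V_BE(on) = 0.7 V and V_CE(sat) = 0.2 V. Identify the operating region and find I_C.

saturation; I_C ≈ 4.4 mA

Assume active: I_B = (10 − 0.7)/56 = 0.166 mA, giving I_C = β·I_B = 8.3 mA.
But then V_CE = 12 − 8.3×2.7 = -10.4 V < V_CE(sat) = 0.2 V — impossible in the active region.
So the transistor is saturated. With V_CE = 0.2 V, I_C = (V_CC − 0.2)/R_C = 11.8/2.7 = 4.37 mA.
Check: β·I_B = 8.3 mA > I_C = 4.37 mA, confirming saturation.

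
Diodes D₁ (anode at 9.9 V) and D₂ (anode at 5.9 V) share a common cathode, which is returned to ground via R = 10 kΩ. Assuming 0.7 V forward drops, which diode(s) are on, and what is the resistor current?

Assume both conduct. Then node N would need to be at both 9.9−0.7 = 9.2 V and 5.9−0.7 = 5.2 V, which is impossible.
Assume only D₁ conducts: V_N = 9.9 − 0.7 = 9.2 V, so I_R = 9.2/10 = 0.92 mA.
Check D₂: its anode-to-cathode voltage is 5.9 − 9.2 = -3.3 V < 0.7 V, so it is off. The assumption is consistent.

Only D₁ conducts; I_R ≈ 0.92 mA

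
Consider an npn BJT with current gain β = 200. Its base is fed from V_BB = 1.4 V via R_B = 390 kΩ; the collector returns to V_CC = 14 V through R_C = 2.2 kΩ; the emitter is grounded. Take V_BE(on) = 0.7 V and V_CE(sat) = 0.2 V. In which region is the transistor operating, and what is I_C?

Assume active. Base-emitter loop: I_B = (V_BB − V_BE)/R_B = (1.4 − 0.7)/390 = 0.00179 mA.
I_C = β·I_B = 200×0.00179 = 0.359 mA.
V_CE = V_CC − I_C·R_C = 14 − 0.359×2.2 = 13.2 V > V_CE(sat), so the active-region assumption holds.

active; I_C ≈ 0.36 mA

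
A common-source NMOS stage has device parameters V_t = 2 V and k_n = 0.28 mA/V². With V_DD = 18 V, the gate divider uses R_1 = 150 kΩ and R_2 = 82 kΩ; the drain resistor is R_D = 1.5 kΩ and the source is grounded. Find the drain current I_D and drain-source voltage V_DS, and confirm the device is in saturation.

I_D ≈ 2.7 mA, V_DS ≈ 14 V

V_G = V_DD·R_2/(R_1+R_2) = 18×82/232 = 6.36 V. With the source grounded, V_GS = V_G = 6.36 V.
Assume saturation: I_D = (k_n/2)(V_GS − V_t)² = (0.28/2)×(6.36 − 2)² = 0.14×4.36² = 2.66 mA.
V_DS = V_DD − I_D·R_D = 18 − 2.66×1.5 = 14 V.
Saturation requires V_DS ≥ V_GS − V_t = 4.36 V; 14 ≥ 4.36 ✓.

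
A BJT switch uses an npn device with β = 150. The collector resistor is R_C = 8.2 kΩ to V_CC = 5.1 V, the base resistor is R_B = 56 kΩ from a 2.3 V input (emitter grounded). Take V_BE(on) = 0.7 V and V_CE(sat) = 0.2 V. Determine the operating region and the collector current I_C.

saturation; I_C ≈ 0.6 mA

Assume active: I_B = (2.3 − 0.7)/56 = 0.0286 mA, giving I_C = β·I_B = 4.29 mA.
But then V_CE = 5.1 − 4.29×8.2 = -30 V < V_CE(sat) = 0.2 V — impossible in the active region.
So the transistor is saturated. With V_CE = 0.2 V, I_C = (V_CC − 0.2)/R_C = 4.9/8.2 = 0.598 mA.
Check: β·I_B = 4.29 mA > I_C = 0.598 mA, confirming saturation.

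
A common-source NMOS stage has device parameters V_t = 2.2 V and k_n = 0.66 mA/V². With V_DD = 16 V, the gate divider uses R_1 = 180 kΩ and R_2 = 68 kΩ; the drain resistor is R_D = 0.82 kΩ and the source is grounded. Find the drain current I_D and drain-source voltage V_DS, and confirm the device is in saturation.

V_G = V_DD·R_2/(R_1+R_2) = 16×68/248 = 4.39 V. With the source grounded, V_GS = V_G = 4.39 V.
Assume saturation: I_D = (k_n/2)(V_GS − V_t)² = (0.66/2)×(4.39 − 2.2)² = 0.33×2.19² = 1.58 mA.
V_DS = V_DD − I_D·R_D = 16 − 1.58×0.82 = 14.7 V.
Saturation requires V_DS ≥ V_GS − V_t = 2.19 V; 14.7 ≥ 2.19 ✓.

I_D ≈ 1.6 mA, V_DS ≈ 15 V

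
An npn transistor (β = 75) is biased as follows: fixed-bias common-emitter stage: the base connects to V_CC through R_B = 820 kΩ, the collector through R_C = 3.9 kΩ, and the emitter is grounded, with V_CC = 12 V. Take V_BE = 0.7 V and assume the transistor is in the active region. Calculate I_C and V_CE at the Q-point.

Base loop: V_CC = I_B·R_B + V_BE, so I_B = (12 − 0.7)/820 kΩ = 0.0138 mA.
In the active region I_C = β·I_B = 75 × 0.0138 = 1.03 mA.
Collector loop: V_CE = V_CC − I_C·R_C = 12 − 1.03×3.9 = 7.97 V.
Since V_CE = 7.97 V > V_CE(sat) ≈ 0.2 V, the transistor is in the active region as assumed.

I_C ≈ 1 mA, V_CE ≈ 8 V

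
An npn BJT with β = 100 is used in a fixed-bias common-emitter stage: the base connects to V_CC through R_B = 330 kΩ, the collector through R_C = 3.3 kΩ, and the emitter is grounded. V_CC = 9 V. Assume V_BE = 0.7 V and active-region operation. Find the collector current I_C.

Base loop: V_CC = I_B·R_B + V_BE, so I_B = (9 − 0.7)/330 kΩ = 0.0252 mA.
In the active region I_C = β·I_B = 100 × 0.0252 = 2.52 mA.
Collector loop: V_CE = V_CC − I_C·R_C = 9 − 2.52×3.3 = 0.7 V.
Since V_CE = 0.7 V > V_CE(sat) ≈ 0.2 V, the transistor is in the active region as assumed.

I_C ≈ 2.5 mA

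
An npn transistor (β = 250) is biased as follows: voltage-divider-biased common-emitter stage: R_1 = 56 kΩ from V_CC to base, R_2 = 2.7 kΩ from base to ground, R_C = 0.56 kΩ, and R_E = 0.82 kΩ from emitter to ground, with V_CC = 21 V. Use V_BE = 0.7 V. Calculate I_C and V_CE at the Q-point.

Thevenize the base divider: V_Th = V_CC·R_2/(R_1+R_2) = 21×2.7/58.7 = 0.966 V, R_Th = R_1‖R_2 = 2.58 kΩ.
Base-emitter loop: V_Th = I_B·R_Th + V_BE + (β+1)I_B·R_E, so I_B = (0.966 − 0.7) / (2.58 + 251×0.82) = 0.00128 mA.
I_C = β·I_B = 250×0.00128 = 0.319 mA, and I_E = (β+1)I_B = 0.32 mA.
V_CE = V_CC − I_C·R_C − I_E·R_E = 21 − 0.319×0.56 − 0.32×0.82 = 20.6 V.
V_CE = 20.6 V > 0.2 V confirms active-region operation.

I_C ≈ 0.32 mA, V_CE ≈ 21 V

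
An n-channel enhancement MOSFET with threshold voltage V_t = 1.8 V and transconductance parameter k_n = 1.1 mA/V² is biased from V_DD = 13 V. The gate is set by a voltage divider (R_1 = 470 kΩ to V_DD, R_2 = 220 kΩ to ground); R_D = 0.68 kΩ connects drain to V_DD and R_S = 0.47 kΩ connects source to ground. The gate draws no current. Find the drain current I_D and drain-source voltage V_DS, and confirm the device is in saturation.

I_D ≈ 1.5 mA, V_DS ≈ 11 V

V_G = V_DD·R_2/(R_1+R_2) = 13×220/690 = 4.14 V.
Assume saturation: I_D = (k_n/2)(V_GS − V_t)² with V_GS = V_G − I_D·R_S = 4.14 − 0.47·I_D.
Substituting gives 0.121·I_D² − 2.21·I_D + 3.02 = 0, with roots I_D = 1.49 or 16.7 mA.
The root I_D = 16.7 mA gives V_GS = -3.71 V ≤ V_t, so take I_D = 1.49 mA.
Then V_GS = 3.45 V and V_DS = V_DD − I_D(R_D+R_S) = 13 − 1.49×1.15 = 11.3 V.
Saturation requires V_DS ≥ V_GS − V_t = 1.65 V; 11.3 ≥ 1.65 ✓.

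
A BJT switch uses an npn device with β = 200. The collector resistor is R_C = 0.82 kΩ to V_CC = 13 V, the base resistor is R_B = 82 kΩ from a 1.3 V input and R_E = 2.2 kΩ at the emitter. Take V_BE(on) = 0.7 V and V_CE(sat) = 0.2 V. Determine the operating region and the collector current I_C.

Assume active. Base-emitter loop: I_B = (V_BB − V_BE)/(R_B + (β+1)R_E) = (1.3 − 0.7)/(82 + 201×2.2) = 0.00114 mA.
I_C = β·I_B = 200×0.00114 = 0.229 mA.
V_CE = V_CC − I_C·R_C − I_E·R_E = 13 − 0.229×0.82 − 0.23×2.2 = 12.3 V > V_CE(sat), so the active-region assumption holds.

active; I_C ≈ 0.23 mA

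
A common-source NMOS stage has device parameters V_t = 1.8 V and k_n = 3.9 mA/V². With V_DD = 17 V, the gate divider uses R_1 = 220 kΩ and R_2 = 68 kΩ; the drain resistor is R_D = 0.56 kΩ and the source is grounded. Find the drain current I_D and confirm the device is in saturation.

V_G = V_DD·R_2/(R_1+R_2) = 17×68/288 = 4.01 V. With the source grounded, V_GS = V_G = 4.01 V.
Assume saturation: I_D = (k_n/2)(V_GS − V_t)² = (3.9/2)×(4.01 − 1.8)² = 1.95×2.21² = 9.56 mA.
V_DS = V_DD − I_D·R_D = 17 − 9.56×0.56 = 11.6 V.
Saturation requires V_DS ≥ V_GS − V_t = 2.21 V; 11.6 ≥ 2.21 ✓.

I_D ≈ 9.6 mA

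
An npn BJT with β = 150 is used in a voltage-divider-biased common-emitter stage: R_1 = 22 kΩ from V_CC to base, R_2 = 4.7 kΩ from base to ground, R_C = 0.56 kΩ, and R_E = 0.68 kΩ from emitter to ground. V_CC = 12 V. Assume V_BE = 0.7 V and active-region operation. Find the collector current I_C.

Thevenize the base divider: V_Th = V_CC·R_2/(R_1+R_2) = 12×4.7/26.7 = 2.11 V, R_Th = R_1‖R_2 = 3.87 kΩ.
Base-emitter loop: V_Th = I_B·R_Th + V_BE + (β+1)I_B·R_E, so I_B = (2.11 − 0.7) / (3.87 + 151×0.68) = 0.0133 mA.
I_C = β·I_B = 150×0.0133 = 1.99 mA, and I_E = (β+1)I_B = 2 mA.
V_CE = V_CC − I_C·R_C − I_E·R_E = 12 − 1.99×0.56 − 2×0.68 = 9.53 V.
V_CE = 9.53 V > 0.2 V confirms active-region operation.

I_C ≈ 2 mA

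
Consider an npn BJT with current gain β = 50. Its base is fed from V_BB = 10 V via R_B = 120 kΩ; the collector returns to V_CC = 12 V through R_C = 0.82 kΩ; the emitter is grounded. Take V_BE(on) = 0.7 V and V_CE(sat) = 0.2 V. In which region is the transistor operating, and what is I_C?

Assume active. Base-emitter loop: I_B = (V_BB − V_BE)/R_B = (10 − 0.7)/120 = 0.0775 mA.
I_C = β·I_B = 50×0.0775 = 3.88 mA.
V_CE = V_CC − I_C·R_C = 12 − 3.88×0.82 = 8.82 V > V_CE(sat), so the active-region assumption holds.

active; I_C ≈ 3.9 mA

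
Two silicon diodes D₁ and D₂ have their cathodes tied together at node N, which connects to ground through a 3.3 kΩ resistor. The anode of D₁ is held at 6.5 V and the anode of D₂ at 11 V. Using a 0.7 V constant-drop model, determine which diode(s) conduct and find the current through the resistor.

Assume both conduct. Then node N would need to be at both 6.5−0.7 = 5.8 V and 11−0.7 = 10.3 V, which is impossible.
Assume only D₂ conducts: V_N = 11 − 0.7 = 10.3 V, so I_R = 10.3/3.3 = 3.12 mA.
Check D₁: its anode-to-cathode voltage is 6.5 − 10.3 = -3.8 V < 0.7 V, so it is off. The assumption is consistent.

Only D₂ conducts; I_R ≈ 3.1 mA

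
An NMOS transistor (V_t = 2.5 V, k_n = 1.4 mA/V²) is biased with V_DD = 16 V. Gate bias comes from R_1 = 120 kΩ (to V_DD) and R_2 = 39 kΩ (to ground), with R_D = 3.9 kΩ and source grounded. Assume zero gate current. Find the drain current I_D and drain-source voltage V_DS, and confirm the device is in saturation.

I_D ≈ 1.4 mA, V_DS ≈ 10 V

V_G = V_DD·R_2/(R_1+R_2) = 16×39/159 = 3.92 V. With the source grounded, V_GS = V_G = 3.92 V.
Assume saturation: I_D = (k_n/2)(V_GS − V_t)² = (1.4/2)×(3.92 − 2.5)² = 0.7×1.42² = 1.42 mA.
V_DS = V_DD − I_D·R_D = 16 − 1.42×3.9 = 10.5 V.
Saturation requires V_DS ≥ V_GS − V_t = 1.42 V; 10.5 ≥ 1.42 ✓.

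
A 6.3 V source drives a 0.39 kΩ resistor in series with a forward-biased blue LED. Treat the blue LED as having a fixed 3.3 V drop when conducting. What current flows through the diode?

KVL around the loop: 6.3 = V_D + I·R = 3.3 + I × 0.39 kΩ.
So I = (6.3 − 3.3) / 0.39 kΩ = 3 / 0.39 = 7.69 mA.

I ≈ 7.7 mA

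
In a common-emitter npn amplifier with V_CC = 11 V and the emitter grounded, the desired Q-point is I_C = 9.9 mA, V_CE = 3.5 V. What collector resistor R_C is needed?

Collector loop: V_CC = I_C·R_C + V_CE.
R_C = (V_CC − V_CE)/I_C = (11 − 3.5)/9.9 = 0.758 kΩ.

R_C ≈ 0.76 kΩ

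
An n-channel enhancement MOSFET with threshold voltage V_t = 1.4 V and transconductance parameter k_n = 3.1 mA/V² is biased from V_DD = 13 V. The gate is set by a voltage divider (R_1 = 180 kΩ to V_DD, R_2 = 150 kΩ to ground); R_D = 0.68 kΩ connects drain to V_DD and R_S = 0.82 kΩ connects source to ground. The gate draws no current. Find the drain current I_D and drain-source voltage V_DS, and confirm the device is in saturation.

I_D ≈ 3.6 mA, V_DS ≈ 7.6 V

V_G = V_DD·R_2/(R_1+R_2) = 13×150/330 = 5.91 V.
Assume saturation: I_D = (k_n/2)(V_GS − V_t)² with V_GS = V_G − I_D·R_S = 5.91 − 0.82·I_D.
Substituting gives 1.04·I_D² − 12.5·I_D + 31.5 = 0, with roots I_D = 3.63 or 8.33 mA.
The root I_D = 8.33 mA gives V_GS = -0.918 V ≤ V_t, so take I_D = 3.63 mA.
Then V_GS = 2.93 V and V_DS = V_DD − I_D(R_D+R_S) = 13 − 3.63×1.5 = 7.55 V.
Saturation requires V_DS ≥ V_GS − V_t = 1.53 V; 7.55 ≥ 1.53 ✓.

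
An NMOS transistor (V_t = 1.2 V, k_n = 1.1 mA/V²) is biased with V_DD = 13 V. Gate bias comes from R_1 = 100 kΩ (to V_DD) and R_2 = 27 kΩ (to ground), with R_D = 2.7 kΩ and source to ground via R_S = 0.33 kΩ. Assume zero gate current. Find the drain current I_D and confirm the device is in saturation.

I_D ≈ 0.89 mA

V_G = V_DD·R_2/(R_1+R_2) = 13×27/127 = 2.76 V.
Assume saturation: I_D = (k_n/2)(V_GS − V_t)² with V_GS = V_G − I_D·R_S = 2.76 − 0.33·I_D.
Substituting gives 0.0599·I_D² − 1.57·I_D + 1.34 = 0, with roots I_D = 0.888 or 25.3 mA.
The root I_D = 25.3 mA gives V_GS = -5.58 V ≤ V_t, so take I_D = 0.888 mA.
Then V_GS = 2.47 V and V_DS = V_DD − I_D(R_D+R_S) = 13 − 0.888×3.03 = 10.3 V.
Saturation requires V_DS ≥ V_GS − V_t = 1.27 V; 10.3 ≥ 1.27 ✓.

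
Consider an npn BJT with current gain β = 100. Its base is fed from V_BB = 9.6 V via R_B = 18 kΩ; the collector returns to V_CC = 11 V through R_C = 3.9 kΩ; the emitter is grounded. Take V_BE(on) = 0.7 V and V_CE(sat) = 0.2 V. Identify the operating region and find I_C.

Assume active: I_B = (9.6 − 0.7)/18 = 0.494 mA, giving I_C = β·I_B = 49.4 mA.
But then V_CE = 11 − 49.4×3.9 = -182 V < V_CE(sat) = 0.2 V — impossible in the active region.
So the transistor is saturated. With V_CE = 0.2 V, I_C = (V_CC − 0.2)/R_C = 10.8/3.9 = 2.77 mA.
Check: β·I_B = 49.4 mA > I_C = 2.77 mA, confirming saturation.

saturation; I_C ≈ 2.8 mA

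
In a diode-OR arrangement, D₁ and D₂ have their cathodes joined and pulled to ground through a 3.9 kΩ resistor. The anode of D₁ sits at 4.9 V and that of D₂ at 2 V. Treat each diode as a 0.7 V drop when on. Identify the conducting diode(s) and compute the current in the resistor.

Only D₁ conducts; I_R ≈ 1.1 mA

Assume both conduct. Then node N would need to be at both 4.9−0.7 = 4.2 V and 2−0.7 = 1.3 V, which is impossible.
Assume only D₁ conducts: V_N = 4.9 − 0.7 = 4.2 V, so I_R = 4.2/3.9 = 1.08 mA.
Check D₂: its anode-to-cathode voltage is 2 − 4.2 = -2.2 V < 0.7 V, so it is off. The assumption is consistent.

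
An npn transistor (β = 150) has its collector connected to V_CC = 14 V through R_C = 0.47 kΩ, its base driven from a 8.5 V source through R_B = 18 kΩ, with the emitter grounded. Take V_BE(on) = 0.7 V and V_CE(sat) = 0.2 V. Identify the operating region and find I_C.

saturation; I_C ≈ 29 mA

Assume active: I_B = (8.5 − 0.7)/18 = 0.433 mA, giving I_C = β·I_B = 65 mA.
But then V_CE = 14 − 65×0.47 = -16.5 V < V_CE(sat) = 0.2 V — impossible in the active region.
So the transistor is saturated. With V_CE = 0.2 V, I_C = (V_CC − 0.2)/R_C = 13.8/0.47 = 29.4 mA.
Check: β·I_B = 65 mA > I_C = 29.4 mA, confirming saturation.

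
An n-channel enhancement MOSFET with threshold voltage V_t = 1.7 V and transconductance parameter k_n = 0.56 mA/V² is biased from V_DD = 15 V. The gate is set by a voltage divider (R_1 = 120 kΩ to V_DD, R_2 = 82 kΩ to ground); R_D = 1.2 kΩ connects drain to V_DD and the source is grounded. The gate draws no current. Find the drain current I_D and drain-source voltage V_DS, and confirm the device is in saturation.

I_D ≈ 5.4 mA, V_DS ≈ 8.5 V

V_G = V_DD·R_2/(R_1+R_2) = 15×82/202 = 6.09 V. With the source grounded, V_GS = V_G = 6.09 V.
Assume saturation: I_D = (k_n/2)(V_GS − V_t)² = (0.56/2)×(6.09 − 1.7)² = 0.28×4.39² = 5.39 mA.
V_DS = V_DD − I_D·R_D = 15 − 5.39×1.2 = 8.53 V.
Saturation requires V_DS ≥ V_GS − V_t = 4.39 V; 8.53 ≥ 4.39 ✓.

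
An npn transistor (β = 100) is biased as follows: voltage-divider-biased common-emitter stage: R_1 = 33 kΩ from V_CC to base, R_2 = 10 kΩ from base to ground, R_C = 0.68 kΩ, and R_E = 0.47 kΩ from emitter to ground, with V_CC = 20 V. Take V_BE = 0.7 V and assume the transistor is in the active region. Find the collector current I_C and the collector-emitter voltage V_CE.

Thevenize the base divider: V_Th = V_CC·R_2/(R_1+R_2) = 20×10/43 = 4.65 V, R_Th = R_1‖R_2 = 7.67 kΩ.
Base-emitter loop: V_Th = I_B·R_Th + V_BE + (β+1)I_B·R_E, so I_B = (4.65 − 0.7) / (7.67 + 101×0.47) = 0.0717 mA.
I_C = β·I_B = 100×0.0717 = 7.17 mA, and I_E = (β+1)I_B = 7.24 mA.
V_CE = V_CC − I_C·R_C − I_E·R_E = 20 − 7.17×0.68 − 7.24×0.47 = 11.7 V.
V_CE = 11.7 V > 0.2 V confirms active-region operation.

I_C ≈ 7.2 mA, V_CE ≈ 12 V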